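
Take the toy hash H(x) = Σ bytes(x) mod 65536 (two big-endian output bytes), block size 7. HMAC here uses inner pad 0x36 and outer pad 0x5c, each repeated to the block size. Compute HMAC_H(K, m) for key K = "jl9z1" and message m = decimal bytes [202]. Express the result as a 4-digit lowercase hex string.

0266

Key "jl9z1" = 6a 6c 39 7a 31 is 5 bytes ≤ B = 7; zero-pad to 7 bytes: K' = 6a 6c 39 7a 31 00 00.
K' ⊕ ipad = 5c 5a 0f 4c 07 36 36.  K' ⊕ opad = 36 30 65 26 6d 5c 5c.
Inner input = (K'⊕ipad) ∥ m = 5c 5a 0f 4c 07 36 36 ∥ ca.
Inner hash: sum = 92+90+15+76+7+54+54+202 = 590 → 02 4e.
Outer input = (K'⊕opad) ∥ inner = 36 30 65 26 6d 5c 5c ∥ 02 4e.
Outer hash (tag): sum = 54+48+101+38+109+92+92+2+78 = 614 → 02 66.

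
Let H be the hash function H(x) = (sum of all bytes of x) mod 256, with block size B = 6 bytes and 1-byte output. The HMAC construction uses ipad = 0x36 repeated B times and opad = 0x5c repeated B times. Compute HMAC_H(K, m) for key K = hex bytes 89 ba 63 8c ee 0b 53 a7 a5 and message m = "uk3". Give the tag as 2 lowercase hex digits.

Key hex bytes 89 ba 63 8c ee 0b 53 a7 a5 is 9 bytes > B = 6, so hash it first: H(key) = ca, then zero-pad to 6 bytes: K' = ca 00 00 00 00 00.
K' ⊕ ipad = fc 36 36 36 36 36.  K' ⊕ opad = 96 5c 5c 5c 5c 5c.
Inner input = (K'⊕ipad) ∥ m = fc 36 36 36 36 36 ∥ 75 6b 33.
Inner hash: sum = 252+54+54+54+54+54+117+107+51 = 797; mod 256 = 29 → 1d.
Outer input = (K'⊕opad) ∥ inner = 96 5c 5c 5c 5c 5c ∥ 1d.
Outer hash (tag): sum = 150+92+92+92+92+92+29 = 639; mod 256 = 127 → 7f.

7f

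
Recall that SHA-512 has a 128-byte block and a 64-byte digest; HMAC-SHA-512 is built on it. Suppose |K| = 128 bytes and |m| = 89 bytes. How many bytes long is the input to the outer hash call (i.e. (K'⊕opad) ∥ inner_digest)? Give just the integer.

Key is 128 ≤ 128 bytes, zero-padded: |K'| = 128.
Outer input = (K'⊕opad) ∥ H(inner) → 128 + 64 = 192 bytes.

192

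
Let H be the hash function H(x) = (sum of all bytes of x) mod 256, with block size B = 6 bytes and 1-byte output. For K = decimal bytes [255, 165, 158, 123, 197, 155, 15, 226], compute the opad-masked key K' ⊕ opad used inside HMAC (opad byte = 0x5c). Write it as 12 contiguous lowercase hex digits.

525c5c5c5c5c

Key decimal bytes [255, 165, 158, 123, 197, 155, 15, 226] = ff a5 9e 7b c5 9b 0f e2 is 8 bytes > B = 6, so hash it first: H(key) = 0e, then zero-pad to 6 bytes: K' = 0e 00 00 00 00 00.
XOR each byte with 0x5c: 0e⊕5c=52, 00⊕5c=5c, 00⊕5c=5c, 00⊕5c=5c, 00⊕5c=5c, 00⊕5c=5c.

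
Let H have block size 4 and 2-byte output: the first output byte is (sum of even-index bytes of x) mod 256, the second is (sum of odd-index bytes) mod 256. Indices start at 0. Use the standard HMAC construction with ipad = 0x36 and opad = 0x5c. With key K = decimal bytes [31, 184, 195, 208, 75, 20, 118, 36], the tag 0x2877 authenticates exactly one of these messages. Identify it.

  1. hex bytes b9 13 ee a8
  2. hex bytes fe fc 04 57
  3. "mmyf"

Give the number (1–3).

Key decimal bytes [31, 184, 195, 208, 75, 20, 118, 36] = 1f b8 c3 d0 4b 14 76 24 is 8 bytes > B = 4, so hash it first: H(key) = a3 c0, then zero-pad to 4 bytes: K' = a3 c0 00 00.
K' ⊕ ipad = 95 f6 36 36; K' ⊕ opad = ff 9c 5c 5c.
m1: inner = H(95 f6 36 36 b9 13 ee a8) = 72 e7; tag = H(ff 9c 5c 5c 72 e7) = cddf
m2: inner = H(95 f6 36 36 fe fc 04 57) = cd 7f; tag = H(ff 9c 5c 5c cd 7f) = 2877 ← matches
m3: inner = H(95 f6 36 36 6d 6d 79 66) = b1 ff; tag = H(ff 9c 5c 5c b1 ff) = 0cf7

2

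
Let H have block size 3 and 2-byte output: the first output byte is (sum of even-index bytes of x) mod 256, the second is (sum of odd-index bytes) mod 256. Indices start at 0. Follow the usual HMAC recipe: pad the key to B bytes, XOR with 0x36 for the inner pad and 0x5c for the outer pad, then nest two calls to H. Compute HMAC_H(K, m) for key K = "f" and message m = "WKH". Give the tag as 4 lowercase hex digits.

6b2d

Key "f" = 66 is 1 byte ≤ B = 3; zero-pad to 3 bytes: K' = 66 00 00.
K' ⊕ ipad = 50 36 36.  K' ⊕ opad = 3a 5c 5c.
Inner input = (K'⊕ipad) ∥ m = 50 36 36 ∥ 57 4b 48.
Inner hash: even-index sum = 209 mod 256 = 209; odd-index sum = 213 mod 256 = 213 → d1 d5.
Outer input = (K'⊕opad) ∥ inner = 3a 5c 5c ∥ d1 d5.
Outer hash (tag): even-index sum = 363 mod 256 = 107; odd-index sum = 301 mod 256 = 45 → 6b 2d.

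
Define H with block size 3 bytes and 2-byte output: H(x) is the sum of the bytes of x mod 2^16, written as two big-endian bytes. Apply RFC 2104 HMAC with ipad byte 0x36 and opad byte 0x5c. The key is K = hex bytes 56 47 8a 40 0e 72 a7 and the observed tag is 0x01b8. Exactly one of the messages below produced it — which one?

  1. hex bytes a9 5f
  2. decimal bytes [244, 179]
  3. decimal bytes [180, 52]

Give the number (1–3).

1

Key hex bytes 56 47 8a 40 0e 72 a7 is 7 bytes > B = 3, so hash it first: H(key) = 02 8e, then zero-pad to 3 bytes: K' = 02 8e 00.
K' ⊕ ipad = 34 b8 36; K' ⊕ opad = 5e d2 5c.
m1: inner = H(34 b8 36 a9 5f) = 02 2a; tag = H(5e d2 5c 02 2a) = 01b8 ← matches
m2: inner = H(34 b8 36 f4 b3) = 02 c9; tag = H(5e d2 5c 02 c9) = 0257
m3: inner = H(34 b8 36 b4 34) = 02 0a; tag = H(5e d2 5c 02 0a) = 0198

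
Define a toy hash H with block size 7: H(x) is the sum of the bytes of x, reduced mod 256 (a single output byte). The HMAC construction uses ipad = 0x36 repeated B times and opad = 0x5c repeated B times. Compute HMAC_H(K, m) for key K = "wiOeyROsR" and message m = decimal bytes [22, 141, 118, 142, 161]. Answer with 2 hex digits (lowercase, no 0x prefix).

28

Key "wiOeyROsR" = 77 69 4f 65 79 52 4f 73 52 is 9 bytes > B = 7, so hash it first: H(key) = 73, then zero-pad to 7 bytes: K' = 73 00 00 00 00 00 00.
K' ⊕ ipad = 45 36 36 36 36 36 36.  K' ⊕ opad = 2f 5c 5c 5c 5c 5c 5c.
Inner input = (K'⊕ipad) ∥ m = 45 36 36 36 36 36 36 ∥ 16 8d 76 8e a1.
Inner hash: sum = 69+54+54+54+54+54+54+22+141+118+142+161 = 977; mod 256 = 209 → d1.
Outer input = (K'⊕opad) ∥ inner = 2f 5c 5c 5c 5c 5c 5c ∥ d1.
Outer hash (tag): sum = 47+92+92+92+92+92+92+209 = 808; mod 256 = 40 → 28.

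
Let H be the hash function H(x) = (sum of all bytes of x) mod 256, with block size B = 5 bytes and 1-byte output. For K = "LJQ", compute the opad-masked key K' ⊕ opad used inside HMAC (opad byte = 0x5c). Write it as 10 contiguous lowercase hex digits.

10160d5c5c

Key "LJQ" = 4c 4a 51 is 3 bytes ≤ B = 5; zero-pad to 5 bytes: K' = 4c 4a 51 00 00.
XOR each byte with 0x5c: 4c⊕5c=10, 4a⊕5c=16, 51⊕5c=0d, 00⊕5c=5c, 00⊕5c=5c.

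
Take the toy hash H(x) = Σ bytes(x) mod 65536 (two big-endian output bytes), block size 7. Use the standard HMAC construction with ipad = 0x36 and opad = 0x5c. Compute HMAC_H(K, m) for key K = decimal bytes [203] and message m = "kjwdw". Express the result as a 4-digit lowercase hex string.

032b

Key decimal bytes [203] = cb is 1 byte ≤ B = 7; zero-pad to 7 bytes: K' = cb 00 00 00 00 00 00.
K' ⊕ ipad = fd 36 36 36 36 36 36.  K' ⊕ opad = 97 5c 5c 5c 5c 5c 5c.
Inner input = (K'⊕ipad) ∥ m = fd 36 36 36 36 36 36 ∥ 6b 6a 77 64 77.
Inner hash: sum = 253+54+54+54+54+54+54+107+106+119+100+119 = 1128 → 04 68.
Outer input = (K'⊕opad) ∥ inner = 97 5c 5c 5c 5c 5c 5c ∥ 04 68.
Outer hash (tag): sum = 151+92+92+92+92+92+92+4+104 = 811 → 03 2b.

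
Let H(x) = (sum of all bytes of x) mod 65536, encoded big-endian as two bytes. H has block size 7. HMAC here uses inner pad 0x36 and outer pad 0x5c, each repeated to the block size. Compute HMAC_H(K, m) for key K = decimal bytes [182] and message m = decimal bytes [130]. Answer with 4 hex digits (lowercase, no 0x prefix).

Key decimal bytes [182] = b6 is 1 byte ≤ B = 7; zero-pad to 7 bytes: K' = b6 00 00 00 00 00 00.
K' ⊕ ipad = 80 36 36 36 36 36 36.  K' ⊕ opad = ea 5c 5c 5c 5c 5c 5c.
Inner input = (K'⊕ipad) ∥ m = 80 36 36 36 36 36 36 ∥ 82.
Inner hash: sum = 128+54+54+54+54+54+54+130 = 582 → 02 46.
Outer input = (K'⊕opad) ∥ inner = ea 5c 5c 5c 5c 5c 5c ∥ 02 46.
Outer hash (tag): sum = 234+92+92+92+92+92+92+2+70 = 858 → 03 5a.

035a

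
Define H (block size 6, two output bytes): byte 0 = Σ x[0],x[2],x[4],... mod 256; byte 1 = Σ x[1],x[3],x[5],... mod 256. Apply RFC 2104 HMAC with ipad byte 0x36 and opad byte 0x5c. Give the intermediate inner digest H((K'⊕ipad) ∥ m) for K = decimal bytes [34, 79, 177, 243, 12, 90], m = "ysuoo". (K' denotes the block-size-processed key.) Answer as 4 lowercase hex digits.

Key decimal bytes [34, 79, 177, 243, 12, 90] = 22 4f b1 f3 0c 5a is exactly B = 6 bytes: K' = 22 4f b1 f3 0c 5a.
K' ⊕ ipad = 14 79 87 c5 3a 6c.
Inner input = 14 79 87 c5 3a 6c ∥ 79 73 75 6f 6f.
Inner hash: even-index sum = 562 mod 256 = 50; odd-index sum = 652 mod 256 = 140 → 32 8c.

328c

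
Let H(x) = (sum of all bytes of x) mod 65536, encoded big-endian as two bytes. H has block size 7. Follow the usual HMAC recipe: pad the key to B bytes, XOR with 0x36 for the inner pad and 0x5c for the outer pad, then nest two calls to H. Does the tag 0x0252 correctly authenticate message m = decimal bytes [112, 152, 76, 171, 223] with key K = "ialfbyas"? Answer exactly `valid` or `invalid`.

Key "ialfbyas" = 69 61 6c 66 62 79 61 73 is 8 bytes > B = 7, so hash it first: H(key) = 03 4b, then zero-pad to 7 bytes: K' = 03 4b 00 00 00 00 00.
K' ⊕ ipad = 35 7d 36 36 36 36 36; K' ⊕ opad = 5f 17 5c 5c 5c 5c 5c.
Inner hash: sum = 53+125+54+54+54+54+54+112+152+76+171+223 = 1182 → 04 9e.
Outer hash (recomputed tag): sum = 95+23+92+92+92+92+92+4+158 = 740 → 02 e4.
Recomputed tag = 02e4; claimed = 0252 → mismatch.

invalid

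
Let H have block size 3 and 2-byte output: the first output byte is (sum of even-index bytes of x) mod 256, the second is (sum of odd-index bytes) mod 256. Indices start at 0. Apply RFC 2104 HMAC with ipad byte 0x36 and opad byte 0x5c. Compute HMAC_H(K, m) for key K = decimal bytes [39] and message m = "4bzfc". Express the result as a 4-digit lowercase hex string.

1e6b

Key decimal bytes [39] = 27 is 1 byte ≤ B = 3; zero-pad to 3 bytes: K' = 27 00 00.
K' ⊕ ipad = 11 36 36.  K' ⊕ opad = 7b 5c 5c.
Inner input = (K'⊕ipad) ∥ m = 11 36 36 ∥ 34 62 7a 66 63.
Inner hash: even-index sum = 271 mod 256 = 15; odd-index sum = 327 mod 256 = 71 → 0f 47.
Outer input = (K'⊕opad) ∥ inner = 7b 5c 5c ∥ 0f 47.
Outer hash (tag): even-index sum = 286 mod 256 = 30; odd-index sum = 107 mod 256 = 107 → 1e 6b.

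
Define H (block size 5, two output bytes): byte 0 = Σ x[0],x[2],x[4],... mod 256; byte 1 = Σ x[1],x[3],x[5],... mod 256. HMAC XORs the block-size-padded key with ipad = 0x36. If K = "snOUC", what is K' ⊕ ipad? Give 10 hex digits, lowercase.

4558796375

Key "snOUC" = 73 6e 4f 55 43 is exactly B = 5 bytes: K' = 73 6e 4f 55 43.
XOR each byte with 0x36: 73⊕36=45, 6e⊕36=58, 4f⊕36=79, 55⊕36=63, 43⊕36=75.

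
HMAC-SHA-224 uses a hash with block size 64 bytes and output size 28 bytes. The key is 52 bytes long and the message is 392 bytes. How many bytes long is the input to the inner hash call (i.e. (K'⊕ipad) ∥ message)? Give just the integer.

Key is 52 ≤ 64 bytes, zero-padded: |K'| = 64.
Inner input = (K'⊕ipad) ∥ m → 64 + 392 = 456 bytes.

456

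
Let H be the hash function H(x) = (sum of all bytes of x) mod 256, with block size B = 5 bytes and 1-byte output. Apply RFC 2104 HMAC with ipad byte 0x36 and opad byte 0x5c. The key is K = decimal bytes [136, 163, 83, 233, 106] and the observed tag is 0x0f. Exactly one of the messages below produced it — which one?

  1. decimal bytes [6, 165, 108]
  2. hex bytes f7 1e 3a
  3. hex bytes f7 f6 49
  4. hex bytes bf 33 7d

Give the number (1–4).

2

Key decimal bytes [136, 163, 83, 233, 106] = 88 a3 53 e9 6a is exactly B = 5 bytes: K' = 88 a3 53 e9 6a.
K' ⊕ ipad = be 95 65 df 5c; K' ⊕ opad = d4 ff 0f b5 36.
m1: inner = H(be 95 65 df 5c 06 a5 6c) = 0a; tag = H(d4 ff 0f b5 36 0a) = d7
m2: inner = H(be 95 65 df 5c f7 1e 3a) = 42; tag = H(d4 ff 0f b5 36 42) = 0f ← matches
m3: inner = H(be 95 65 df 5c f7 f6 49) = 29; tag = H(d4 ff 0f b5 36 29) = f6
m4: inner = H(be 95 65 df 5c bf 33 7d) = 62; tag = H(d4 ff 0f b5 36 62) = 2f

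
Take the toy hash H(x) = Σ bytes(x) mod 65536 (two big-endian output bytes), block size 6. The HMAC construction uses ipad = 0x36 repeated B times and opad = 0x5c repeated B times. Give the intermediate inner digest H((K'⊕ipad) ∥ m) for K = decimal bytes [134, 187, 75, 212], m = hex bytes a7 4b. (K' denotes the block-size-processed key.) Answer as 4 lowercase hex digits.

03fa

Key decimal bytes [134, 187, 75, 212] = 86 bb 4b d4 is 4 bytes ≤ B = 6; zero-pad to 6 bytes: K' = 86 bb 4b d4 00 00.
K' ⊕ ipad = b0 8d 7d e2 36 36.
Inner input = b0 8d 7d e2 36 36 ∥ a7 4b.
Inner hash: sum = 176+141+125+226+54+54+167+75 = 1018 → 03 fa.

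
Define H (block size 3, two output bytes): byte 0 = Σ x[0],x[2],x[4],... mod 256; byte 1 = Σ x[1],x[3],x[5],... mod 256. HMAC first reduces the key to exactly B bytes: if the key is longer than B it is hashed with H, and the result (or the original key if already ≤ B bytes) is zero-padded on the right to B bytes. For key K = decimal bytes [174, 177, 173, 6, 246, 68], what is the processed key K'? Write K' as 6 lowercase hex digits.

51fb00

|K| = 6 > B = 3, so first hash the key.
H(K): even-index sum = 593 mod 256 = 81; odd-index sum = 251 mod 256 = 251 → 51 fb.
Zero-pad H(K) = 51 fb to 3 bytes: K' = 51 fb 00.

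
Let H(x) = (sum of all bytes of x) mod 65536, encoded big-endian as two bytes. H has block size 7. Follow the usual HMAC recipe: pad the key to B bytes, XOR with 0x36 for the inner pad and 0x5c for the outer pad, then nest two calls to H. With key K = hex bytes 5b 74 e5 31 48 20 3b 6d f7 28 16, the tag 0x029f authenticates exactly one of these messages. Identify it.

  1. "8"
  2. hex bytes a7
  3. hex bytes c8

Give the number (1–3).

Key hex bytes 5b 74 e5 31 48 20 3b 6d f7 28 16 is 11 bytes > B = 7, so hash it first: H(key) = 04 2a, then zero-pad to 7 bytes: K' = 04 2a 00 00 00 00 00.
K' ⊕ ipad = 32 1c 36 36 36 36 36; K' ⊕ opad = 58 76 5c 5c 5c 5c 5c.
m1: inner = H(32 1c 36 36 36 36 36 38) = 01 94; tag = H(58 76 5c 5c 5c 5c 5c 01 94) = 032f
m2: inner = H(32 1c 36 36 36 36 36 a7) = 02 03; tag = H(58 76 5c 5c 5c 5c 5c 02 03) = 029f ← matches
m3: inner = H(32 1c 36 36 36 36 36 c8) = 02 24; tag = H(58 76 5c 5c 5c 5c 5c 02 24) = 02c0

2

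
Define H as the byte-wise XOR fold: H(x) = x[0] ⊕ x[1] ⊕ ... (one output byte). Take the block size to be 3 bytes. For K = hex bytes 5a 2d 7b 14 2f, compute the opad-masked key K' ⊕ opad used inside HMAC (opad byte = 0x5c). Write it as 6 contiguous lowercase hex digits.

Key hex bytes 5a 2d 7b 14 2f is 5 bytes > B = 3, so hash it first: H(key) = 37, then zero-pad to 3 bytes: K' = 37 00 00.
XOR each byte with 0x5c: 37⊕5c=6b, 00⊕5c=5c, 00⊕5c=5c.

6b5c5c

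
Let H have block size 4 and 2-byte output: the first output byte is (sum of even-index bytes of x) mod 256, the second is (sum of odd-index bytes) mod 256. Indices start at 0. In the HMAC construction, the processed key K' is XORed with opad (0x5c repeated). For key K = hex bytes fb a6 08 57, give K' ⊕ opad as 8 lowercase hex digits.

Key hex bytes fb a6 08 57 is exactly B = 4 bytes: K' = fb a6 08 57.
XOR each byte with 0x5c: fb⊕5c=a7, a6⊕5c=fa, 08⊕5c=54, 57⊕5c=0b.

a7fa540b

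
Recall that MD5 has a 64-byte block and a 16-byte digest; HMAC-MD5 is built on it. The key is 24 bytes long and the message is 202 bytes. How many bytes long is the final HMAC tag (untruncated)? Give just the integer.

16

The tag is one MD5 digest: 16 bytes.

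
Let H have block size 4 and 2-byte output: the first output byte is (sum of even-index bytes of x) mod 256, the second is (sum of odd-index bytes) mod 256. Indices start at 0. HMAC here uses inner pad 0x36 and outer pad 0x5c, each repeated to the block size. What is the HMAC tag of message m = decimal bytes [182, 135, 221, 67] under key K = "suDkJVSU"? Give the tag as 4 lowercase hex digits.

8ff0

Key "suDkJVSU" = 73 75 44 6b 4a 56 53 55 is 8 bytes > B = 4, so hash it first: H(key) = 54 8b, then zero-pad to 4 bytes: K' = 54 8b 00 00.
K' ⊕ ipad = 62 bd 36 36.  K' ⊕ opad = 08 d7 5c 5c.
Inner input = (K'⊕ipad) ∥ m = 62 bd 36 36 ∥ b6 87 dd 43.
Inner hash: even-index sum = 555 mod 256 = 43; odd-index sum = 445 mod 256 = 189 → 2b bd.
Outer input = (K'⊕opad) ∥ inner = 08 d7 5c 5c ∥ 2b bd.
Outer hash (tag): even-index sum = 143 mod 256 = 143; odd-index sum = 496 mod 256 = 240 → 8f f0.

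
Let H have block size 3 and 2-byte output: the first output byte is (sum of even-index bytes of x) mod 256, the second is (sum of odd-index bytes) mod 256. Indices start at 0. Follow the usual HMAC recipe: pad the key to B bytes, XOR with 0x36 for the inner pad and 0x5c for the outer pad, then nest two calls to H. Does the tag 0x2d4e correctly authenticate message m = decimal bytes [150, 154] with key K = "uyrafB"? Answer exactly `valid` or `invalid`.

invalid

Key "uyrafB" = 75 79 72 61 66 42 is 6 bytes > B = 3, so hash it first: H(key) = 4d 1c, then zero-pad to 3 bytes: K' = 4d 1c 00.
K' ⊕ ipad = 7b 2a 36; K' ⊕ opad = 11 40 5c.
Inner hash: even-index sum = 331 mod 256 = 75; odd-index sum = 192 mod 256 = 192 → 4b c0.
Outer hash (recomputed tag): even-index sum = 301 mod 256 = 45; odd-index sum = 139 mod 256 = 139 → 2d 8b.
Recomputed tag = 2d8b; claimed = 2d4e → mismatch.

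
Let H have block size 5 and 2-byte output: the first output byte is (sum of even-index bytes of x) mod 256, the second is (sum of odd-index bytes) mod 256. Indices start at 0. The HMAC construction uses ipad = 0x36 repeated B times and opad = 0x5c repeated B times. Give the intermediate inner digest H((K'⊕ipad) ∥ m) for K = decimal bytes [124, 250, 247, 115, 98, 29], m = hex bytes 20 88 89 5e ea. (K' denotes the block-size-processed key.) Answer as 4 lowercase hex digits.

3585

Key decimal bytes [124, 250, 247, 115, 98, 29] = 7c fa f7 73 62 1d is 6 bytes > B = 5, so hash it first: H(key) = d5 8a, then zero-pad to 5 bytes: K' = d5 8a 00 00 00.
K' ⊕ ipad = e3 bc 36 36 36.
Inner input = e3 bc 36 36 36 ∥ 20 88 89 5e ea.
Inner hash: even-index sum = 565 mod 256 = 53; odd-index sum = 645 mod 256 = 133 → 35 85.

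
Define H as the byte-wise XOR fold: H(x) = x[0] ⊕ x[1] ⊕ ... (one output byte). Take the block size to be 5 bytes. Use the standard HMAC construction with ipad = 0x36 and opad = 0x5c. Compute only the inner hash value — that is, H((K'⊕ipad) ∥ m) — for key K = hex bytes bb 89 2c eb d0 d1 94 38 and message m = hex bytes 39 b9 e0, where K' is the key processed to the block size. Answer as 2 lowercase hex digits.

Key hex bytes bb 89 2c eb d0 d1 94 38 is 8 bytes > B = 5, so hash it first: H(key) = 58, then zero-pad to 5 bytes: K' = 58 00 00 00 00.
K' ⊕ ipad = 6e 36 36 36 36.
Inner input = 6e 36 36 36 36 ∥ 39 b9 e0.
Inner hash: XOR 6e⊕36⊕36⊕36⊕36⊕39⊕b9⊕e0 = 0e.

0e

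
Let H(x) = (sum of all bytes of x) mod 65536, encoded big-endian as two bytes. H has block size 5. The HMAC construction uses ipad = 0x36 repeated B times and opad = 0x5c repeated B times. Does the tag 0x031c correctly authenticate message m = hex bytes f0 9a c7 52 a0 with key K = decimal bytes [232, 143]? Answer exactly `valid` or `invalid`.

Key decimal bytes [232, 143] = e8 8f is 2 bytes ≤ B = 5; zero-pad to 5 bytes: K' = e8 8f 00 00 00.
K' ⊕ ipad = de b9 36 36 36; K' ⊕ opad = b4 d3 5c 5c 5c.
Inner hash: sum = 222+185+54+54+54+240+154+199+82+160 = 1404 → 05 7c.
Outer hash (recomputed tag): sum = 180+211+92+92+92+5+124 = 796 → 03 1c.
Recomputed tag = 031c; claimed = 031c → match.

valid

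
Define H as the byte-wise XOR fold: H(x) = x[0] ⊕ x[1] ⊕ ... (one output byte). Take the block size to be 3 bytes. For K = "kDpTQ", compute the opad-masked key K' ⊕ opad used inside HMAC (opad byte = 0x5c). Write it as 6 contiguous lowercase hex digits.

065c5c

Key "kDpTQ" = 6b 44 70 54 51 is 5 bytes > B = 3, so hash it first: H(key) = 5a, then zero-pad to 3 bytes: K' = 5a 00 00.
XOR each byte with 0x5c: 5a⊕5c=06, 00⊕5c=5c, 00⊕5c=5c.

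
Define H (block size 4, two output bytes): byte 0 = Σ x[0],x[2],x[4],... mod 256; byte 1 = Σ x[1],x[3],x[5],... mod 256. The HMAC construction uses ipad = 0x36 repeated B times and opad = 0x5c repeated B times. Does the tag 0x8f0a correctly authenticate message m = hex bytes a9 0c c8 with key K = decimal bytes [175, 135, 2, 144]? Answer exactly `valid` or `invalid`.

valid

Key decimal bytes [175, 135, 2, 144] = af 87 02 90 is exactly B = 4 bytes: K' = af 87 02 90.
K' ⊕ ipad = 99 b1 34 a6; K' ⊕ opad = f3 db 5e cc.
Inner hash: even-index sum = 574 mod 256 = 62; odd-index sum = 355 mod 256 = 99 → 3e 63.
Outer hash (recomputed tag): even-index sum = 399 mod 256 = 143; odd-index sum = 522 mod 256 = 10 → 8f 0a.
Recomputed tag = 8f0a; claimed = 8f0a → match.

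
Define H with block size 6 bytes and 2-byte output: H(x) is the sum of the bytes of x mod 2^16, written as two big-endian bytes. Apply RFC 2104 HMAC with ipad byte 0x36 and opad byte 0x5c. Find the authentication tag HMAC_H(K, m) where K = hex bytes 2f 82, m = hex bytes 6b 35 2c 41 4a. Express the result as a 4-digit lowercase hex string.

Key hex bytes 2f 82 is 2 bytes ≤ B = 6; zero-pad to 6 bytes: K' = 2f 82 00 00 00 00.
K' ⊕ ipad = 19 b4 36 36 36 36.  K' ⊕ opad = 73 de 5c 5c 5c 5c.
Inner input = (K'⊕ipad) ∥ m = 19 b4 36 36 36 36 ∥ 6b 35 2c 41 4a.
Inner hash: sum = 25+180+54+54+54+54+107+53+44+65+74 = 764 → 02 fc.
Outer input = (K'⊕opad) ∥ inner = 73 de 5c 5c 5c 5c ∥ 02 fc.
Outer hash (tag): sum = 115+222+92+92+92+92+2+252 = 959 → 03 bf.

03bf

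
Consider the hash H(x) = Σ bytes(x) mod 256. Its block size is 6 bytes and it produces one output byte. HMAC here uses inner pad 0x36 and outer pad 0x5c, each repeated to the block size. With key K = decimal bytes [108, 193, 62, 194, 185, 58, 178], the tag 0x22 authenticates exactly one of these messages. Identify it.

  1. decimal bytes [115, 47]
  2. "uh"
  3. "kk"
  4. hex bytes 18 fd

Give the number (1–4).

Key decimal bytes [108, 193, 62, 194, 185, 58, 178] = 6c c1 3e c2 b9 3a b2 is 7 bytes > B = 6, so hash it first: H(key) = d2, then zero-pad to 6 bytes: K' = d2 00 00 00 00 00.
K' ⊕ ipad = e4 36 36 36 36 36; K' ⊕ opad = 8e 5c 5c 5c 5c 5c.
m1: inner = H(e4 36 36 36 36 36 73 2f) = 94; tag = H(8e 5c 5c 5c 5c 5c 94) = ee
m2: inner = H(e4 36 36 36 36 36 75 68) = cf; tag = H(8e 5c 5c 5c 5c 5c cf) = 29
m3: inner = H(e4 36 36 36 36 36 6b 6b) = c8; tag = H(8e 5c 5c 5c 5c 5c c8) = 22 ← matches
m4: inner = H(e4 36 36 36 36 36 18 fd) = 07; tag = H(8e 5c 5c 5c 5c 5c 07) = 61

3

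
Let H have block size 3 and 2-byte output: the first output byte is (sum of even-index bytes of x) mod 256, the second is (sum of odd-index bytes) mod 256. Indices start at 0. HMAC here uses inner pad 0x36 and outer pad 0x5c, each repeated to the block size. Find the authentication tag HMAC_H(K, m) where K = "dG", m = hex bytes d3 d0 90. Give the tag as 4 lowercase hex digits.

Key "dG" = 64 47 is 2 bytes ≤ B = 3; zero-pad to 3 bytes: K' = 64 47 00.
K' ⊕ ipad = 52 71 36.  K' ⊕ opad = 38 1b 5c.
Inner input = (K'⊕ipad) ∥ m = 52 71 36 ∥ d3 d0 90.
Inner hash: even-index sum = 344 mod 256 = 88; odd-index sum = 468 mod 256 = 212 → 58 d4.
Outer input = (K'⊕opad) ∥ inner = 38 1b 5c ∥ 58 d4.
Outer hash (tag): even-index sum = 360 mod 256 = 104; odd-index sum = 115 mod 256 = 115 → 68 73.

6873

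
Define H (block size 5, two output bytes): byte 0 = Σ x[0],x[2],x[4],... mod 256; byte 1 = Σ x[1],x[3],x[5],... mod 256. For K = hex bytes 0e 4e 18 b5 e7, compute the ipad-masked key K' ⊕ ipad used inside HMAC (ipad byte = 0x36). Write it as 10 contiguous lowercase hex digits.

Key hex bytes 0e 4e 18 b5 e7 is exactly B = 5 bytes: K' = 0e 4e 18 b5 e7.
XOR each byte with 0x36: 0e⊕36=38, 4e⊕36=78, 18⊕36=2e, b5⊕36=83, e7⊕36=d1.

38782e83d1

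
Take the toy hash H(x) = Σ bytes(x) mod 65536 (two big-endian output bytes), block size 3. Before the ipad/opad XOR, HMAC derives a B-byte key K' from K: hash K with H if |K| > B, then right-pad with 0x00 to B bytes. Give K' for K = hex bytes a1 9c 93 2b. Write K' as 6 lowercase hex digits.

01fb00

|K| = 4 > B = 3, so first hash the key.
H(K): sum = 161+156+147+43 = 507 → 01 fb.
Zero-pad H(K) = 01 fb to 3 bytes: K' = 01 fb 00.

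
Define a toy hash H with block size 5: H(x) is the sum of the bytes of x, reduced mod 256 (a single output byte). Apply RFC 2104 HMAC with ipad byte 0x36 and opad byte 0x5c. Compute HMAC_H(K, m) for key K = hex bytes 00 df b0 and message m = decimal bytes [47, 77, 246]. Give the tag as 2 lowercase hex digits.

06

Key hex bytes 00 df b0 is 3 bytes ≤ B = 5; zero-pad to 5 bytes: K' = 00 df b0 00 00.
K' ⊕ ipad = 36 e9 86 36 36.  K' ⊕ opad = 5c 83 ec 5c 5c.
Inner input = (K'⊕ipad) ∥ m = 36 e9 86 36 36 ∥ 2f 4d f6.
Inner hash: sum = 54+233+134+54+54+47+77+246 = 899; mod 256 = 131 → 83.
Outer input = (K'⊕opad) ∥ inner = 5c 83 ec 5c 5c ∥ 83.
Outer hash (tag): sum = 92+131+236+92+92+131 = 774; mod 256 = 6 → 06.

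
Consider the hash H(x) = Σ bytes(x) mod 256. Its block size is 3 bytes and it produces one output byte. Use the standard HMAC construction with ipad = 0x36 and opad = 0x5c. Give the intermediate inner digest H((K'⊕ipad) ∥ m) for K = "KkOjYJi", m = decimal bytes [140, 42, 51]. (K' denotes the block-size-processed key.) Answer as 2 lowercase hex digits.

a2

Key "KkOjYJi" = 4b 6b 4f 6a 59 4a 69 is 7 bytes > B = 3, so hash it first: H(key) = 7b, then zero-pad to 3 bytes: K' = 7b 00 00.
K' ⊕ ipad = 4d 36 36.
Inner input = 4d 36 36 ∥ 8c 2a 33.
Inner hash: sum = 77+54+54+140+42+51 = 418; mod 256 = 162 → a2.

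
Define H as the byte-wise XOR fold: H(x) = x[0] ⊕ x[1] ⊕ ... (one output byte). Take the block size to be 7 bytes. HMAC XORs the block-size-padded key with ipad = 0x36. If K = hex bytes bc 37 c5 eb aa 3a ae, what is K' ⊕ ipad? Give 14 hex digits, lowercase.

8a01f3dd9c0c98

Key hex bytes bc 37 c5 eb aa 3a ae is exactly B = 7 bytes: K' = bc 37 c5 eb aa 3a ae.
XOR each byte with 0x36: bc⊕36=8a, 37⊕36=01, c5⊕36=f3, eb⊕36=dd, aa⊕36=9c, 3a⊕36=0c, ae⊕36=98.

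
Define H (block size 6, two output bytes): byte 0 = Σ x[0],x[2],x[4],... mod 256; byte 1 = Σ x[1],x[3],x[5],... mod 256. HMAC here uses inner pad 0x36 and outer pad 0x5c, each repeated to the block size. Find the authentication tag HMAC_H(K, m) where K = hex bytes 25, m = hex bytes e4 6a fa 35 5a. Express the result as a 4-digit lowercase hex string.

e855

Key hex bytes 25 is 1 byte ≤ B = 6; zero-pad to 6 bytes: K' = 25 00 00 00 00 00.
K' ⊕ ipad = 13 36 36 36 36 36.  K' ⊕ opad = 79 5c 5c 5c 5c 5c.
Inner input = (K'⊕ipad) ∥ m = 13 36 36 36 36 36 ∥ e4 6a fa 35 5a.
Inner hash: even-index sum = 695 mod 256 = 183; odd-index sum = 321 mod 256 = 65 → b7 41.
Outer input = (K'⊕opad) ∥ inner = 79 5c 5c 5c 5c 5c ∥ b7 41.
Outer hash (tag): even-index sum = 488 mod 256 = 232; odd-index sum = 341 mod 256 = 85 → e8 55.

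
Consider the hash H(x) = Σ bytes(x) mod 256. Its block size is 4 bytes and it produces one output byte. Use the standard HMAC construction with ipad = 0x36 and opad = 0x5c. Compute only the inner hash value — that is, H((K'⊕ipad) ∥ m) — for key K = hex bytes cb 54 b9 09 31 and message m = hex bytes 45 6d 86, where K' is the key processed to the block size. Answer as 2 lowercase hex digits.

fe

Key hex bytes cb 54 b9 09 31 is 5 bytes > B = 4, so hash it first: H(key) = 12, then zero-pad to 4 bytes: K' = 12 00 00 00.
K' ⊕ ipad = 24 36 36 36.
Inner input = 24 36 36 36 ∥ 45 6d 86.
Inner hash: sum = 36+54+54+54+69+109+134 = 510; mod 256 = 254 → fe.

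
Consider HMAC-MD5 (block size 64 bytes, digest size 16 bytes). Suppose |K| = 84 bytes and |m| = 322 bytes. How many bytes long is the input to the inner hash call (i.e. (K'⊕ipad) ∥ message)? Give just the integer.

386

Key is 84 > 64 bytes, so it is hashed to 16 bytes then zero-padded to 64: |K'| = 64.
Inner input = (K'⊕ipad) ∥ m → 64 + 322 = 386 bytes.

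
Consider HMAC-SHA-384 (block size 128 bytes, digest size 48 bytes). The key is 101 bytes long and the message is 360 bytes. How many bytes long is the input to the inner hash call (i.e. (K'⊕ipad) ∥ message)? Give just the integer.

488

Key is 101 ≤ 128 bytes, zero-padded: |K'| = 128.
Inner input = (K'⊕ipad) ∥ m → 128 + 360 = 488 bytes.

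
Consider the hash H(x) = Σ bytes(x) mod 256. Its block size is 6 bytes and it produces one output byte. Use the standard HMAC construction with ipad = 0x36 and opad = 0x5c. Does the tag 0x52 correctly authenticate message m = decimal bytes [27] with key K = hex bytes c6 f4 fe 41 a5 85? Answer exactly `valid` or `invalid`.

invalid

Key hex bytes c6 f4 fe 41 a5 85 is exactly B = 6 bytes: K' = c6 f4 fe 41 a5 85.
K' ⊕ ipad = f0 c2 c8 77 93 b3; K' ⊕ opad = 9a a8 a2 1d f9 d9.
Inner hash: sum = 240+194+200+119+147+179+27 = 1106; mod 256 = 82 → 52.
Outer hash (recomputed tag): sum = 154+168+162+29+249+217+82 = 1061; mod 256 = 37 → 25.
Recomputed tag = 25; claimed = 52 → mismatch.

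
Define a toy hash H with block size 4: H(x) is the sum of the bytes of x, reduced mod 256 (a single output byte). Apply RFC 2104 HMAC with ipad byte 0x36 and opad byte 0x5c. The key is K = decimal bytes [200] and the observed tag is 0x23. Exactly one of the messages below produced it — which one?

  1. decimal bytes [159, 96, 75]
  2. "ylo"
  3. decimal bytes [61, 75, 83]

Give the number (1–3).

3

Key decimal bytes [200] = c8 is 1 byte ≤ B = 4; zero-pad to 4 bytes: K' = c8 00 00 00.
K' ⊕ ipad = fe 36 36 36; K' ⊕ opad = 94 5c 5c 5c.
m1: inner = H(fe 36 36 36 9f 60 4b) = ea; tag = H(94 5c 5c 5c ea) = 92
m2: inner = H(fe 36 36 36 79 6c 6f) = f4; tag = H(94 5c 5c 5c f4) = 9c
m3: inner = H(fe 36 36 36 3d 4b 53) = 7b; tag = H(94 5c 5c 5c 7b) = 23 ← matches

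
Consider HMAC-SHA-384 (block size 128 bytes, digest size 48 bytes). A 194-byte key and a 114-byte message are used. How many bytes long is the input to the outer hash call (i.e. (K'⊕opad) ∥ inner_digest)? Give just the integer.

176

Key is 194 > 128 bytes, so it is hashed to 48 bytes then zero-padded to 128: |K'| = 128.
Outer input = (K'⊕opad) ∥ H(inner) → 128 + 48 = 176 bytes.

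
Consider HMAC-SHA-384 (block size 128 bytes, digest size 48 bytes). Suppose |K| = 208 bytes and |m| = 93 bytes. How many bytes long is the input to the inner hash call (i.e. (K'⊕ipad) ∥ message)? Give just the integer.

221

Key is 208 > 128 bytes, so it is hashed to 48 bytes then zero-padded to 128: |K'| = 128.
Inner input = (K'⊕ipad) ∥ m → 128 + 93 = 221 bytes.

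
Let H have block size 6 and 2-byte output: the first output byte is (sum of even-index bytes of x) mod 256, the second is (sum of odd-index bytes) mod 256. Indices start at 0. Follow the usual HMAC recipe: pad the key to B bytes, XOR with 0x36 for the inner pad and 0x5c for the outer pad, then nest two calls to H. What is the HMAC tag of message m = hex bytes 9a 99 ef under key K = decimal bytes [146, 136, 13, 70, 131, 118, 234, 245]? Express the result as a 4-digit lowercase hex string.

3731

Key decimal bytes [146, 136, 13, 70, 131, 118, 234, 245] = 92 88 0d 46 83 76 ea f5 is 8 bytes > B = 6, so hash it first: H(key) = 0c 39, then zero-pad to 6 bytes: K' = 0c 39 00 00 00 00.
K' ⊕ ipad = 3a 0f 36 36 36 36.  K' ⊕ opad = 50 65 5c 5c 5c 5c.
Inner input = (K'⊕ipad) ∥ m = 3a 0f 36 36 36 36 ∥ 9a 99 ef.
Inner hash: even-index sum = 559 mod 256 = 47; odd-index sum = 276 mod 256 = 20 → 2f 14.
Outer input = (K'⊕opad) ∥ inner = 50 65 5c 5c 5c 5c ∥ 2f 14.
Outer hash (tag): even-index sum = 311 mod 256 = 55; odd-index sum = 305 mod 256 = 49 → 37 31.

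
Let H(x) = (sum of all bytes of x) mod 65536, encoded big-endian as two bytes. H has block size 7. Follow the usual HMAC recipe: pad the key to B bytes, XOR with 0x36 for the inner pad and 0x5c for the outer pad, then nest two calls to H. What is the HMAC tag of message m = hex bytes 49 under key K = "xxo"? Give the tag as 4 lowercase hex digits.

0203

Key "xxo" = 78 78 6f is 3 bytes ≤ B = 7; zero-pad to 7 bytes: K' = 78 78 6f 00 00 00 00.
K' ⊕ ipad = 4e 4e 59 36 36 36 36.  K' ⊕ opad = 24 24 33 5c 5c 5c 5c.
Inner input = (K'⊕ipad) ∥ m = 4e 4e 59 36 36 36 36 ∥ 49.
Inner hash: sum = 78+78+89+54+54+54+54+73 = 534 → 02 16.
Outer input = (K'⊕opad) ∥ inner = 24 24 33 5c 5c 5c 5c ∥ 02 16.
Outer hash (tag): sum = 36+36+51+92+92+92+92+2+22 = 515 → 02 03.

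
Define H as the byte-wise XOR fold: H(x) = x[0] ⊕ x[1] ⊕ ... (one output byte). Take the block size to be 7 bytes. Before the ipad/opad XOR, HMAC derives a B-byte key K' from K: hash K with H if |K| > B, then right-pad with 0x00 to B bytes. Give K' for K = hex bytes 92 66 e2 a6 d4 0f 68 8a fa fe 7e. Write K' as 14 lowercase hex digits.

|K| = 11 > B = 7, so first hash the key.
H(K): XOR 92⊕66⊕e2⊕a6⊕d4⊕0f⊕68⊕8a⊕fa⊕fe⊕7e = f3.
Zero-pad H(K) = f3 to 7 bytes: K' = f3 00 00 00 00 00 00.

f3000000000000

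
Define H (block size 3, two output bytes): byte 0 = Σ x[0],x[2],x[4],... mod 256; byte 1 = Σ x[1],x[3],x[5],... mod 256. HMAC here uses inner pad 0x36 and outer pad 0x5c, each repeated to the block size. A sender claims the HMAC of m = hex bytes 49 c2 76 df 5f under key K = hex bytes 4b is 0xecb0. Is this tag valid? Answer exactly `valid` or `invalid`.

Key hex bytes 4b is 1 byte ≤ B = 3; zero-pad to 3 bytes: K' = 4b 00 00.
K' ⊕ ipad = 7d 36 36; K' ⊕ opad = 17 5c 5c.
Inner hash: even-index sum = 596 mod 256 = 84; odd-index sum = 340 mod 256 = 84 → 54 54.
Outer hash (recomputed tag): even-index sum = 199 mod 256 = 199; odd-index sum = 176 mod 256 = 176 → c7 b0.
Recomputed tag = c7b0; claimed = ecb0 → mismatch.

invalid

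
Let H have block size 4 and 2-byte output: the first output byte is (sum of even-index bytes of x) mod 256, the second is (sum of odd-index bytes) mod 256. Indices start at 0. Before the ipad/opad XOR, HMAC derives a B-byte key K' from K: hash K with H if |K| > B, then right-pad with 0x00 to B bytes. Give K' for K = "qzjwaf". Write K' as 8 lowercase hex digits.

|K| = 6 > B = 4, so first hash the key.
H(K): even-index sum = 316 mod 256 = 60; odd-index sum = 343 mod 256 = 87 → 3c 57.
Zero-pad H(K) = 3c 57 to 4 bytes: K' = 3c 57 00 00.

3c570000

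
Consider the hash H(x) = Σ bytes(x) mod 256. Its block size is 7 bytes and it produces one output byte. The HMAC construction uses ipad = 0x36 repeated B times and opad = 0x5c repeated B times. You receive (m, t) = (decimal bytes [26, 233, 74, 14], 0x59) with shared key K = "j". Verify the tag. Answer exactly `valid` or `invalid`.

Key "j" = 6a is 1 byte ≤ B = 7; zero-pad to 7 bytes: K' = 6a 00 00 00 00 00 00.
K' ⊕ ipad = 5c 36 36 36 36 36 36; K' ⊕ opad = 36 5c 5c 5c 5c 5c 5c.
Inner hash: sum = 92+54+54+54+54+54+54+26+233+74+14 = 763; mod 256 = 251 → fb.
Outer hash (recomputed tag): sum = 54+92+92+92+92+92+92+251 = 857; mod 256 = 89 → 59.
Recomputed tag = 59; claimed = 59 → match.

valid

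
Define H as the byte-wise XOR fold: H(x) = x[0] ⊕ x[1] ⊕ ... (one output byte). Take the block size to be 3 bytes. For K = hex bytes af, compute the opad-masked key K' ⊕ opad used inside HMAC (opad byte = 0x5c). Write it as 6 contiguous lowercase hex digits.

f35c5c

Key hex bytes af is 1 byte ≤ B = 3; zero-pad to 3 bytes: K' = af 00 00.
XOR each byte with 0x5c: af⊕5c=f3, 00⊕5c=5c, 00⊕5c=5c.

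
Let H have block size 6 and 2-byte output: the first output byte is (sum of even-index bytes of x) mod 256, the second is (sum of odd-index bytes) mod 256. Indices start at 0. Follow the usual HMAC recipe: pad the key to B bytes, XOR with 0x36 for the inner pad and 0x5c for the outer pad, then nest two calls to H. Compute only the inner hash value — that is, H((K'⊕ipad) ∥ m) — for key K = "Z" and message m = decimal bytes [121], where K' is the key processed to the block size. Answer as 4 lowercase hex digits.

51a2

Key "Z" = 5a is 1 byte ≤ B = 6; zero-pad to 6 bytes: K' = 5a 00 00 00 00 00.
K' ⊕ ipad = 6c 36 36 36 36 36.
Inner input = 6c 36 36 36 36 36 ∥ 79.
Inner hash: even-index sum = 337 mod 256 = 81; odd-index sum = 162 mod 256 = 162 → 51 a2.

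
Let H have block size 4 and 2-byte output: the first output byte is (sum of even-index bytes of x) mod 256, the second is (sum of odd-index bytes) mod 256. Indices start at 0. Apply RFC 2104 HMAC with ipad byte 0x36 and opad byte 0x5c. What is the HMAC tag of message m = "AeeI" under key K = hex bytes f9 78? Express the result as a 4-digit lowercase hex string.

acb2

Key hex bytes f9 78 is 2 bytes ≤ B = 4; zero-pad to 4 bytes: K' = f9 78 00 00.
K' ⊕ ipad = cf 4e 36 36.  K' ⊕ opad = a5 24 5c 5c.
Inner input = (K'⊕ipad) ∥ m = cf 4e 36 36 ∥ 41 65 65 49.
Inner hash: even-index sum = 427 mod 256 = 171; odd-index sum = 306 mod 256 = 50 → ab 32.
Outer input = (K'⊕opad) ∥ inner = a5 24 5c 5c ∥ ab 32.
Outer hash (tag): even-index sum = 428 mod 256 = 172; odd-index sum = 178 mod 256 = 178 → ac b2.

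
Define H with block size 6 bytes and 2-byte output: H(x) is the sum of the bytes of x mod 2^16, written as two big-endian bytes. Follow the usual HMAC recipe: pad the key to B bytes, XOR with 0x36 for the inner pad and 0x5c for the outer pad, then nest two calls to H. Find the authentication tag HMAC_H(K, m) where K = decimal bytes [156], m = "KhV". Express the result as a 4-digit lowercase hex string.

034f

Key decimal bytes [156] = 9c is 1 byte ≤ B = 6; zero-pad to 6 bytes: K' = 9c 00 00 00 00 00.
K' ⊕ ipad = aa 36 36 36 36 36.  K' ⊕ opad = c0 5c 5c 5c 5c 5c.
Inner input = (K'⊕ipad) ∥ m = aa 36 36 36 36 36 ∥ 4b 68 56.
Inner hash: sum = 170+54+54+54+54+54+75+104+86 = 705 → 02 c1.
Outer input = (K'⊕opad) ∥ inner = c0 5c 5c 5c 5c 5c ∥ 02 c1.
Outer hash (tag): sum = 192+92+92+92+92+92+2+193 = 847 → 03 4f.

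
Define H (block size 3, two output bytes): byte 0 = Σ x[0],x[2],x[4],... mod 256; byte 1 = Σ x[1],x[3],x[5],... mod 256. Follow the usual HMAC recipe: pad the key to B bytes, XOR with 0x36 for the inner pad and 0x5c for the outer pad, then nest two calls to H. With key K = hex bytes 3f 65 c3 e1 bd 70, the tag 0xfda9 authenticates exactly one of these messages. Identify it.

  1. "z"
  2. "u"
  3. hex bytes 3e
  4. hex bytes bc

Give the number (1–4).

3

Key hex bytes 3f 65 c3 e1 bd 70 is 6 bytes > B = 3, so hash it first: H(key) = bf b6, then zero-pad to 3 bytes: K' = bf b6 00.
K' ⊕ ipad = 89 80 36; K' ⊕ opad = e3 ea 5c.
m1: inner = H(89 80 36 7a) = bf fa; tag = H(e3 ea 5c bf fa) = 39a9
m2: inner = H(89 80 36 75) = bf f5; tag = H(e3 ea 5c bf f5) = 34a9
m3: inner = H(89 80 36 3e) = bf be; tag = H(e3 ea 5c bf be) = fda9 ← matches
m4: inner = H(89 80 36 bc) = bf 3c; tag = H(e3 ea 5c bf 3c) = 7ba9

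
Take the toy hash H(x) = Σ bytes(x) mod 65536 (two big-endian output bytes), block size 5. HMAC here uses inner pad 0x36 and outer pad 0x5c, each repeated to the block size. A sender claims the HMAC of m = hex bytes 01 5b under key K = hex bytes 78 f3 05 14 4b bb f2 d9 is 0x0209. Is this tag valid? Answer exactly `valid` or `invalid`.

valid

Key hex bytes 78 f3 05 14 4b bb f2 d9 is 8 bytes > B = 5, so hash it first: H(key) = 04 55, then zero-pad to 5 bytes: K' = 04 55 00 00 00.
K' ⊕ ipad = 32 63 36 36 36; K' ⊕ opad = 58 09 5c 5c 5c.
Inner hash: sum = 50+99+54+54+54+1+91 = 403 → 01 93.
Outer hash (recomputed tag): sum = 88+9+92+92+92+1+147 = 521 → 02 09.
Recomputed tag = 0209; claimed = 0209 → match.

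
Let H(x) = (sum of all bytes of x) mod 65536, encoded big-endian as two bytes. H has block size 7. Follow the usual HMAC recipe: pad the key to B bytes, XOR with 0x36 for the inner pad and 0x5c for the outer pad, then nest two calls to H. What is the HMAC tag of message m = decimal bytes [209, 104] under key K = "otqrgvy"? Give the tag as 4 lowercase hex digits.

Key "otqrgvy" = 6f 74 71 72 67 76 79 is exactly B = 7 bytes: K' = 6f 74 71 72 67 76 79.
K' ⊕ ipad = 59 42 47 44 51 40 4f.  K' ⊕ opad = 33 28 2d 2e 3b 2a 25.
Inner input = (K'⊕ipad) ∥ m = 59 42 47 44 51 40 4f ∥ d1 68.
Inner hash: sum = 89+66+71+68+81+64+79+209+104 = 831 → 03 3f.
Outer input = (K'⊕opad) ∥ inner = 33 28 2d 2e 3b 2a 25 ∥ 03 3f.
Outer hash (tag): sum = 51+40+45+46+59+42+37+3+63 = 386 → 01 82.

0182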